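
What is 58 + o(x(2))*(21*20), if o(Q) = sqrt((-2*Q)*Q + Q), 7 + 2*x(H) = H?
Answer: 58 + 420*I*sqrt(15) ≈ 58.0 + 1626.7*I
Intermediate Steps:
x(H) = -7/2 + H/2
o(Q) = sqrt(Q - 2*Q**2) (o(Q) = sqrt(-2*Q**2 + Q) = sqrt(Q - 2*Q**2))
58 + o(x(2))*(21*20) = 58 + sqrt((-7/2 + (1/2)*2)*(1 - 2*(-7/2 + (1/2)*2)))*(21*20) = 58 + sqrt((-7/2 + 1)*(1 - 2*(-7/2 + 1)))*420 = 58 + sqrt(-5*(1 - 2*(-5/2))/2)*420 = 58 + sqrt(-5*(1 + 5)/2)*420 = 58 + sqrt(-5/2*6)*420 = 58 + sqrt(-15)*420 = 58 + (I*sqrt(15))*420 = 58 + 420*I*sqrt(15)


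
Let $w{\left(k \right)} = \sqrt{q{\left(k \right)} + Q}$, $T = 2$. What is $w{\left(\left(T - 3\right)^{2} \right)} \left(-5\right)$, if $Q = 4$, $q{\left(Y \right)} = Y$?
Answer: $- 5 \sqrt{5} \approx -11.18$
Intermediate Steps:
$w{\left(k \right)} = \sqrt{4 + k}$ ($w{\left(k \right)} = \sqrt{k + 4} = \sqrt{4 + k}$)
$w{\left(\left(T - 3\right)^{2} \right)} \left(-5\right) = \sqrt{4 + \left(2 - 3\right)^{2}} \left(-5\right) = \sqrt{4 + \left(-1\right)^{2}} \left(-5\right) = \sqrt{4 + 1} \left(-5\right) = \sqrt{5} \left(-5\right) = - 5 \sqrt{5}$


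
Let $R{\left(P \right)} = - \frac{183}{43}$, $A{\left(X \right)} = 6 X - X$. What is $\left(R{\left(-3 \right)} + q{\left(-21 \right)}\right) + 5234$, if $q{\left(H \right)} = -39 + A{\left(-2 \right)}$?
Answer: $\frac{222772}{43} \approx 5180.7$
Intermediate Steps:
$A{\left(X \right)} = 5 X$
$R{\left(P \right)} = - \frac{183}{43}$ ($R{\left(P \right)} = \left(-183\right) \frac{1}{43} = - \frac{183}{43}$)
$q{\left(H \right)} = -49$ ($q{\left(H \right)} = -39 + 5 \left(-2\right) = -39 - 10 = -49$)
$\left(R{\left(-3 \right)} + q{\left(-21 \right)}\right) + 5234 = \left(- \frac{183}{43} - 49\right) + 5234 = - \frac{2290}{43} + 5234 = \frac{222772}{43}$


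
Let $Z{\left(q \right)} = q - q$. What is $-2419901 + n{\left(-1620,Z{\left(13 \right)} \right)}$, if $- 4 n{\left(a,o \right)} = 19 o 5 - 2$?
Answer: $- \frac{4839801}{2} \approx -2.4199 \cdot 10^{6}$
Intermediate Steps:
$Z{\left(q \right)} = 0$
$n{\left(a,o \right)} = \frac{1}{2} - \frac{95 o}{4}$ ($n{\left(a,o \right)} = - \frac{19 o 5 - 2}{4} = - \frac{19 \cdot 5 o - 2}{4} = - \frac{95 o - 2}{4} = - \frac{-2 + 95 o}{4} = \frac{1}{2} - \frac{95 o}{4}$)
$-2419901 + n{\left(-1620,Z{\left(13 \right)} \right)} = -2419901 + \left(\frac{1}{2} - 0\right) = -2419901 + \left(\frac{1}{2} + 0\right) = -2419901 + \frac{1}{2} = - \frac{4839801}{2}$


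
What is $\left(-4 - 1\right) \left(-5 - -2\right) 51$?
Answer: $765$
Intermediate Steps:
$\left(-4 - 1\right) \left(-5 - -2\right) 51 = - 5 \left(-5 + 2\right) 51 = \left(-5\right) \left(-3\right) 51 = 15 \cdot 51 = 765$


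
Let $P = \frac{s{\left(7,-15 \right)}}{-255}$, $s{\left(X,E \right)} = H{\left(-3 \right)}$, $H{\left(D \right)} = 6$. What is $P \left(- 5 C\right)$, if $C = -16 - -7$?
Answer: $- \frac{18}{17} \approx -1.0588$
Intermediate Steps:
$C = -9$ ($C = -16 + 7 = -9$)
$s{\left(X,E \right)} = 6$
$P = - \frac{2}{85}$ ($P = \frac{6}{-255} = 6 \left(- \frac{1}{255}\right) = - \frac{2}{85} \approx -0.023529$)
$P \left(- 5 C\right) = - \frac{2 \left(\left(-5\right) \left(-9\right)\right)}{85} = \left(- \frac{2}{85}\right) 45 = - \frac{18}{17}$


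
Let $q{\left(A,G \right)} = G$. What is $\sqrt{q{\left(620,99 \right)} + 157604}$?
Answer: $\sqrt{157703} \approx 397.12$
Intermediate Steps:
$\sqrt{q{\left(620,99 \right)} + 157604} = \sqrt{99 + 157604} = \sqrt{157703}$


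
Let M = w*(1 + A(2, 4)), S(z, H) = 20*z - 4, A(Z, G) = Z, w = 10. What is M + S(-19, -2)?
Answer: -354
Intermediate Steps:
S(z, H) = -4 + 20*z
M = 30 (M = 10*(1 + 2) = 10*3 = 30)
M + S(-19, -2) = 30 + (-4 + 20*(-19)) = 30 + (-4 - 380) = 30 - 384 = -354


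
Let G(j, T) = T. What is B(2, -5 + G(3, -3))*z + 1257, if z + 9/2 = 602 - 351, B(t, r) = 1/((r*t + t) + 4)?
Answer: 24647/20 ≈ 1232.3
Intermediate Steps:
B(t, r) = 1/(4 + t + r*t) (B(t, r) = 1/((t + r*t) + 4) = 1/(4 + t + r*t))
z = 493/2 (z = -9/2 + (602 - 351) = -9/2 + 251 = 493/2 ≈ 246.50)
B(2, -5 + G(3, -3))*z + 1257 = (493/2)/(4 + 2 + (-5 - 3)*2) + 1257 = (493/2)/(4 + 2 - 8*2) + 1257 = (493/2)/(4 + 2 - 16) + 1257 = (493/2)/(-10) + 1257 = -1/10*493/2 + 1257 = -493/20 + 1257 = 24647/20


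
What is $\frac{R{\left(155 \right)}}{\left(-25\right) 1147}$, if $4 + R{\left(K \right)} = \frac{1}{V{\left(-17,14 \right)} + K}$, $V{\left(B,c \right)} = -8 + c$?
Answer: $\frac{643}{4616675} \approx 0.00013928$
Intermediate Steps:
$R{\left(K \right)} = -4 + \frac{1}{6 + K}$ ($R{\left(K \right)} = -4 + \frac{1}{\left(-8 + 14\right) + K} = -4 + \frac{1}{6 + K}$)
$\frac{R{\left(155 \right)}}{\left(-25\right) 1147} = \frac{\frac{1}{6 + 155} \left(-23 - 620\right)}{\left(-25\right) 1147} = \frac{\frac{1}{161} \left(-23 - 620\right)}{-28675} = \frac{1}{161} \left(-643\right) \left(- \frac{1}{28675}\right) = \left(- \frac{643}{161}\right) \left(- \frac{1}{28675}\right) = \frac{643}{4616675}$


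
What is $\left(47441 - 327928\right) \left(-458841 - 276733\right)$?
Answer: $206318944538$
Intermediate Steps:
$\left(47441 - 327928\right) \left(-458841 - 276733\right) = \left(-280487\right) \left(-735574\right) = 206318944538$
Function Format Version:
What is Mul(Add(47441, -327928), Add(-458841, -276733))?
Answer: 206318944538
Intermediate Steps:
Mul(Add(47441, -327928), Add(-458841, -276733)) = Mul(-280487, -735574) = 206318944538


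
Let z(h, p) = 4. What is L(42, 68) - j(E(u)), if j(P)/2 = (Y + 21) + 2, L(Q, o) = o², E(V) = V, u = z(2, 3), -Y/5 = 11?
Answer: 4688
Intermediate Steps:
Y = -55 (Y = -5*11 = -55)
u = 4
j(P) = -64 (j(P) = 2*((-55 + 21) + 2) = 2*(-34 + 2) = 2*(-32) = -64)
L(42, 68) - j(E(u)) = 68² - 1*(-64) = 4624 + 64 = 4688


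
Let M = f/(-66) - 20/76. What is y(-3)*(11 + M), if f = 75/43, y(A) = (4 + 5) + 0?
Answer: 1732581/17974 ≈ 96.394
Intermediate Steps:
y(A) = 9 (y(A) = 9 + 0 = 9)
f = 75/43 (f = 75*(1/43) = 75/43 ≈ 1.7442)
M = -5205/17974 (M = (75/43)/(-66) - 20/76 = (75/43)*(-1/66) - 20*1/76 = -25/946 - 5/19 = -5205/17974 ≈ -0.28959)
y(-3)*(11 + M) = 9*(11 - 5205/17974) = 9*(192509/17974) = 1732581/17974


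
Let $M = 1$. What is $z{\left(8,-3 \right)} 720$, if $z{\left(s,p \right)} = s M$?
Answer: $5760$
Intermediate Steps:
$z{\left(s,p \right)} = s$ ($z{\left(s,p \right)} = s 1 = s$)
$z{\left(8,-3 \right)} 720 = 8 \cdot 720 = 5760$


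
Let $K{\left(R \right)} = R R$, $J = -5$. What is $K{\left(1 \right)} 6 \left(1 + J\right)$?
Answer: $-24$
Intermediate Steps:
$K{\left(R \right)} = R^{2}$
$K{\left(1 \right)} 6 \left(1 + J\right) = 1^{2} \cdot 6 \left(1 - 5\right) = 1 \cdot 6 \left(-4\right) = 1 \left(-24\right) = -24$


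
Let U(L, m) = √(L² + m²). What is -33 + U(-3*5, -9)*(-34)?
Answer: -33 - 102*√34 ≈ -627.76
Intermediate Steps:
-33 + U(-3*5, -9)*(-34) = -33 + √((-3*5)² + (-9)²)*(-34) = -33 + √((-15)² + 81)*(-34) = -33 + √(225 + 81)*(-34) = -33 + √306*(-34) = -33 + (3*√34)*(-34) = -33 - 102*√34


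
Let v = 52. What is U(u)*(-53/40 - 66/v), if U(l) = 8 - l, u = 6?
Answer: -1349/260 ≈ -5.1885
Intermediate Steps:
U(u)*(-53/40 - 66/v) = (8 - 1*6)*(-53/40 - 66/52) = (8 - 6)*(-53*1/40 - 66*1/52) = 2*(-53/40 - 33/26) = 2*(-1349/520) = -1349/260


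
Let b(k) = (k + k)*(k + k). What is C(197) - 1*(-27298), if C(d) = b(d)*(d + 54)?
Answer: 38991534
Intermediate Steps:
b(k) = 4*k**2 (b(k) = (2*k)*(2*k) = 4*k**2)
C(d) = 4*d**2*(54 + d) (C(d) = (4*d**2)*(d + 54) = (4*d**2)*(54 + d) = 4*d**2*(54 + d))
C(197) - 1*(-27298) = 4*197**2*(54 + 197) - 1*(-27298) = 4*38809*251 + 27298 = 38964236 + 27298 = 38991534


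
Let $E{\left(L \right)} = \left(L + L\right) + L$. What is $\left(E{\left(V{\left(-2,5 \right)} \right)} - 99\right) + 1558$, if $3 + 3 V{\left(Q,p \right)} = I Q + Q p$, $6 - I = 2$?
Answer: $1438$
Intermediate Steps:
$I = 4$ ($I = 6 - 2 = 4$)
$V{\left(Q,p \right)} = -1 + \frac{4 Q}{3} + \frac{Q p}{3}$ ($V{\left(Q,p \right)} = -1 + \frac{4 Q + Q p}{3} = -1 + \left(\frac{4 Q}{3} + \frac{Q p}{3}\right) = -1 + \frac{4 Q}{3} + \frac{Q p}{3}$)
$E{\left(L \right)} = 3 L$ ($E{\left(L \right)} = 2 L + L = 3 L$)
$\left(E{\left(V{\left(-2,5 \right)} \right)} - 99\right) + 1558 = \left(3 \left(-1 + \frac{4}{3} \left(-2\right) + \frac{1}{3} \left(-2\right) 5\right) - 99\right) + 1558 = \left(3 \left(-1 - \frac{8}{3} - \frac{10}{3}\right) - 99\right) + 1558 = \left(3 \left(-7\right) - 99\right) + 1558 = \left(-21 - 99\right) + 1558 = -120 + 1558 = 1438$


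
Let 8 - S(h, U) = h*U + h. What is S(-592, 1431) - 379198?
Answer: 468554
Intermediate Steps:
S(h, U) = 8 - h - U*h (S(h, U) = 8 - (h*U + h) = 8 - (U*h + h) = 8 - (h + U*h) = 8 + (-h - U*h) = 8 - h - U*h)
S(-592, 1431) - 379198 = (8 - 1*(-592) - 1*1431*(-592)) - 379198 = (8 + 592 + 847152) - 379198 = 847752 - 379198 = 468554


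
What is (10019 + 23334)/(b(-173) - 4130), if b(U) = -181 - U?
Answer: -33353/4138 ≈ -8.0602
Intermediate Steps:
(10019 + 23334)/(b(-173) - 4130) = (10019 + 23334)/((-181 - 1*(-173)) - 4130) = 33353/((-181 + 173) - 4130) = 33353/(-8 - 4130) = 33353/(-4138) = 33353*(-1/4138) = -33353/4138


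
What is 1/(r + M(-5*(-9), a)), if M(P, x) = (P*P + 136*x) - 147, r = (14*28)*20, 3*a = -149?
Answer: 3/8890 ≈ 0.00033746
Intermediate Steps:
a = -149/3 (a = (⅓)*(-149) = -149/3 ≈ -49.667)
r = 7840 (r = 392*20 = 7840)
M(P, x) = -147 + P² + 136*x (M(P, x) = (P² + 136*x) - 147 = -147 + P² + 136*x)
1/(r + M(-5*(-9), a)) = 1/(7840 + (-147 + (-5*(-9))² + 136*(-149/3))) = 1/(7840 + (-147 + 45² - 20264/3)) = 1/(7840 + (-147 + 2025 - 20264/3)) = 1/(7840 - 14630/3) = 1/(8890/3) = 3/8890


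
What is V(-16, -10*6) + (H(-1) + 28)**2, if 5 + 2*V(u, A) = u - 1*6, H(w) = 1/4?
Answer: 12553/16 ≈ 784.56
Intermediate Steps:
H(w) = 1/4 (H(w) = 1*(1/4) = 1/4)
V(u, A) = -11/2 + u/2 (V(u, A) = -5/2 + (u - 1*6)/2 = -5/2 + (u - 6)/2 = -5/2 + (-6 + u)/2 = -5/2 + (-3 + u/2) = -11/2 + u/2)
V(-16, -10*6) + (H(-1) + 28)**2 = (-11/2 + (1/2)*(-16)) + (1/4 + 28)**2 = (-11/2 - 8) + (113/4)**2 = -27/2 + 12769/16 = 12553/16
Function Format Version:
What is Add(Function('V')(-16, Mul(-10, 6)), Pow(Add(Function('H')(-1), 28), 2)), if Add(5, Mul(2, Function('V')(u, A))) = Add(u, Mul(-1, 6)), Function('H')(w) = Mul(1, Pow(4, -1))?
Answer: Rational(12553, 16) ≈ 784.56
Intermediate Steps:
Function('H')(w) = Rational(1, 4) (Function('H')(w) = Mul(1, Rational(1, 4)) = Rational(1, 4))
Function('V')(u, A) = Add(Rational(-11, 2), Mul(Rational(1, 2), u)) (Function('V')(u, A) = Add(Rational(-5, 2), Mul(Rational(1, 2), Add(u, Mul(-1, 6)))) = Add(Rational(-5, 2), Mul(Rational(1, 2), Add(u, -6))) = Add(Rational(-5, 2), Mul(Rational(1, 2), Add(-6, u))) = Add(Rational(-5, 2), Add(-3, Mul(Rational(1, 2), u))) = Add(Rational(-11, 2), Mul(Rational(1, 2), u)))
Add(Function('V')(-16, Mul(-10, 6)), Pow(Add(Function('H')(-1), 28), 2)) = Add(Add(Rational(-11, 2), Mul(Rational(1, 2), -16)), Pow(Add(Rational(1, 4), 28), 2)) = Add(Add(Rational(-11, 2), -8), Pow(Rational(113, 4), 2)) = Add(Rational(-27, 2), Rational(12769, 16)) = Rational(12553, 16)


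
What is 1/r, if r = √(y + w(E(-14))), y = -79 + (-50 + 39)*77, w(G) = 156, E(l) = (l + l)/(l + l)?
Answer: -I*√770/770 ≈ -0.036038*I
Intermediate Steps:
E(l) = 1 (E(l) = (2*l)/((2*l)) = (2*l)*(1/(2*l)) = 1)
y = -926 (y = -79 - 11*77 = -79 - 847 = -926)
r = I*√770 (r = √(-926 + 156) = √(-770) = I*√770 ≈ 27.749*I)
1/r = 1/(I*√770) = -I*√770/770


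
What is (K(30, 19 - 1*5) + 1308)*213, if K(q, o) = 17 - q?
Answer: 275835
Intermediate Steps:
(K(30, 19 - 1*5) + 1308)*213 = ((17 - 1*30) + 1308)*213 = ((17 - 30) + 1308)*213 = (-13 + 1308)*213 = 1295*213 = 275835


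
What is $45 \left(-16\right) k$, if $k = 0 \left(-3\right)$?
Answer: $0$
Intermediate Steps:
$k = 0$
$45 \left(-16\right) k = 45 \left(-16\right) 0 = \left(-720\right) 0 = 0$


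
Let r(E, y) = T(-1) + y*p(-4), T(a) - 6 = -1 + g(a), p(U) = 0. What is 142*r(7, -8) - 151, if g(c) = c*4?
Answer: -9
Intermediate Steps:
g(c) = 4*c
T(a) = 5 + 4*a (T(a) = 6 + (-1 + 4*a) = 5 + 4*a)
r(E, y) = 1 (r(E, y) = (5 + 4*(-1)) + y*0 = (5 - 4) + 0 = 1 + 0 = 1)
142*r(7, -8) - 151 = 142*1 - 151 = 142 - 151 = -9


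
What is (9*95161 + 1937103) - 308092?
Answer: 2485460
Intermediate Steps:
(9*95161 + 1937103) - 308092 = (856449 + 1937103) - 308092 = 2793552 - 308092 = 2485460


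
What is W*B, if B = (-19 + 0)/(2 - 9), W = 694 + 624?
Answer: 25042/7 ≈ 3577.4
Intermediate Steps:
W = 1318
B = 19/7 (B = -19/(-7) = -19*(-⅐) = 19/7 ≈ 2.7143)
W*B = 1318*(19/7) = 25042/7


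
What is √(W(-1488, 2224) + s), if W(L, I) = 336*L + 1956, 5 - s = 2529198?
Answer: I*√3027205 ≈ 1739.9*I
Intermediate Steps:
s = -2529193 (s = 5 - 1*2529198 = 5 - 2529198 = -2529193)
W(L, I) = 1956 + 336*L
√(W(-1488, 2224) + s) = √((1956 + 336*(-1488)) - 2529193) = √((1956 - 499968) - 2529193) = √(-498012 - 2529193) = √(-3027205) = I*√3027205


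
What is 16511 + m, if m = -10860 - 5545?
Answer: 106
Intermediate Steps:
m = -16405
16511 + m = 16511 - 16405 = 106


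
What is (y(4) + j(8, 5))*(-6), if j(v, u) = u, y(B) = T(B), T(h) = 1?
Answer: -36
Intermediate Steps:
y(B) = 1
(y(4) + j(8, 5))*(-6) = (1 + 5)*(-6) = 6*(-6) = -36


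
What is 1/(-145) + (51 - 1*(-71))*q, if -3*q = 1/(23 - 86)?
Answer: 17501/27405 ≈ 0.63861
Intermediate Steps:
q = 1/189 (q = -1/(3*(23 - 86)) = -1/3/(-63) = -1/3*(-1/63) = 1/189 ≈ 0.0052910)
1/(-145) + (51 - 1*(-71))*q = 1/(-145) + (51 - 1*(-71))*(1/189) = -1/145 + (51 + 71)*(1/189) = -1/145 + 122*(1/189) = -1/145 + 122/189 = 17501/27405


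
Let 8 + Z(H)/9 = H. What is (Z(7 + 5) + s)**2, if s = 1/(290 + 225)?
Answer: 343768681/265225 ≈ 1296.1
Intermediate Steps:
Z(H) = -72 + 9*H
s = 1/515 ≈ 0.0019417
(Z(7 + 5) + s)**2 = ((-72 + 9*(7 + 5)) + 1/515)**2 = ((-72 + 9*12) + 1/515)**2 = ((-72 + 108) + 1/515)**2 = (36 + 1/515)**2 = (18541/515)**2 = 343768681/265225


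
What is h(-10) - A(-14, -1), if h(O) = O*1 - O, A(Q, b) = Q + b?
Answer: 15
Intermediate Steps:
h(O) = 0 (h(O) = O - O = 0)
h(-10) - A(-14, -1) = 0 - (-14 - 1) = 0 - 1*(-15) = 0 + 15 = 15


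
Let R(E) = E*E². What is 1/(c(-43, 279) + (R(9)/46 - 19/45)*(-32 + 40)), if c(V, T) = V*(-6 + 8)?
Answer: 1035/38714 ≈ 0.026735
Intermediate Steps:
R(E) = E³
c(V, T) = 2*V (c(V, T) = V*2 = 2*V)
1/(c(-43, 279) + (R(9)/46 - 19/45)*(-32 + 40)) = 1/(2*(-43) + (9³/46 - 19/45)*(-32 + 40)) = 1/(-86 + (729*(1/46) - 19*1/45)*8) = 1/(-86 + (729/46 - 19/45)*8) = 1/(-86 + (31931/2070)*8) = 1/(-86 + 127724/1035) = 1/(38714/1035) = 1035/38714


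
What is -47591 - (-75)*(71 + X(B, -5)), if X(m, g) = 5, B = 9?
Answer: -41891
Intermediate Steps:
-47591 - (-75)*(71 + X(B, -5)) = -47591 - (-75)*(71 + 5) = -47591 - (-75)*76 = -47591 - 1*(-5700) = -47591 + 5700 = -41891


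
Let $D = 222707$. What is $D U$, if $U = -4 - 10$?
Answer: $-3117898$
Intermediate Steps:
$U = -14$ ($U = -4 - 10 = -14$)
$D U = 222707 \left(-14\right) = -3117898$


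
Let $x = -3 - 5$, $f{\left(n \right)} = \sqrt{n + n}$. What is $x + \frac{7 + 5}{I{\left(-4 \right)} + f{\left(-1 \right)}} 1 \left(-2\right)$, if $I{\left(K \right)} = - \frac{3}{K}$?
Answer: $\frac{8 \left(- 4 \sqrt{2} + 15 i\right)}{- 3 i + 4 \sqrt{2}} \approx -15.024 + 13.245 i$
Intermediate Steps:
$f{\left(n \right)} = \sqrt{2} \sqrt{n}$ ($f{\left(n \right)} = \sqrt{2 n} = \sqrt{2} \sqrt{n}$)
$x = -8$ ($x = -3 - 5 = -8$)
$x + \frac{7 + 5}{I{\left(-4 \right)} + f{\left(-1 \right)}} 1 \left(-2\right) = -8 + \frac{7 + 5}{- \frac{3}{-4} + \sqrt{2} \sqrt{-1}} \cdot 1 \left(-2\right) = -8 + \frac{12}{\left(-3\right) \left(- \frac{1}{4}\right) + \sqrt{2} i} \left(-2\right) = -8 + \frac{12}{\frac{3}{4} + i \sqrt{2}} \left(-2\right) = -8 - \frac{24}{\frac{3}{4} + i \sqrt{2}}$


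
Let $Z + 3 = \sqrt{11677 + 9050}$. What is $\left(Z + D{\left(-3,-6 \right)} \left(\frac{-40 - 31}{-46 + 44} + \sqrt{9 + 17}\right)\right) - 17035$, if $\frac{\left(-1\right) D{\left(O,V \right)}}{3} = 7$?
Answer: $- \frac{35567}{2} - 21 \sqrt{26} + 21 \sqrt{47} \approx -17747.0$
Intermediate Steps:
$D{\left(O,V \right)} = -21$ ($D{\left(O,V \right)} = \left(-3\right) 7 = -21$)
$Z = -3 + 21 \sqrt{47}$ ($Z = -3 + \sqrt{11677 + 9050} = -3 + \sqrt{20727} = -3 + 21 \sqrt{47} \approx 140.97$)
$\left(Z + D{\left(-3,-6 \right)} \left(\frac{-40 - 31}{-46 + 44} + \sqrt{9 + 17}\right)\right) - 17035 = \left(\left(-3 + 21 \sqrt{47}\right) - 21 \left(\frac{-40 - 31}{-46 + 44} + \sqrt{9 + 17}\right)\right) - 17035 = \left(\left(-3 + 21 \sqrt{47}\right) - 21 \left(- \frac{71}{-2} + \sqrt{26}\right)\right) - 17035 = \left(\left(-3 + 21 \sqrt{47}\right) - 21 \left(\left(-71\right) \left(- \frac{1}{2}\right) + \sqrt{26}\right)\right) - 17035 = \left(\left(-3 + 21 \sqrt{47}\right) - 21 \left(\frac{71}{2} + \sqrt{26}\right)\right) - 17035 = \left(\left(-3 + 21 \sqrt{47}\right) - \left(\frac{1491}{2} + 21 \sqrt{26}\right)\right) - 17035 = \left(- \frac{1497}{2} - 21 \sqrt{26} + 21 \sqrt{47}\right) - 17035 = - \frac{35567}{2} - 21 \sqrt{26} + 21 \sqrt{47}$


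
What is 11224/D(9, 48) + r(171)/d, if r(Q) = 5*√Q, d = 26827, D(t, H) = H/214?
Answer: 150121/3 + 15*√19/26827 ≈ 50040.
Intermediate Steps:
D(t, H) = H/214 (D(t, H) = H*(1/214) = H/214)
11224/D(9, 48) + r(171)/d = 11224/(((1/214)*48)) + (5*√171)/26827 = 11224/(24/107) + (5*(3*√19))*(1/26827) = 11224*(107/24) + (15*√19)*(1/26827) = 150121/3 + 15*√19/26827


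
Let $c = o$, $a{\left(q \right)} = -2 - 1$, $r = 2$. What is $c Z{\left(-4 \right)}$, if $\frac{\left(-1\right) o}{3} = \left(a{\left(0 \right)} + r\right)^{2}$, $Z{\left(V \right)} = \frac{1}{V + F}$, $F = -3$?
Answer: $\frac{3}{7} \approx 0.42857$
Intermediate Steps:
$a{\left(q \right)} = -3$ ($a{\left(q \right)} = -2 - 1 = -3$)
$Z{\left(V \right)} = \frac{1}{-3 + V}$ ($Z{\left(V \right)} = \frac{1}{V - 3} = \frac{1}{-3 + V}$)
$o = -3$ ($o = - 3 \left(-3 + 2\right)^{2} = - 3 \left(-1\right)^{2} = \left(-3\right) 1 = -3$)
$c = -3$
$c Z{\left(-4 \right)} = - \frac{3}{-3 - 4} = - \frac{3}{-7} = \left(-3\right) \left(- \frac{1}{7}\right) = \frac{3}{7}$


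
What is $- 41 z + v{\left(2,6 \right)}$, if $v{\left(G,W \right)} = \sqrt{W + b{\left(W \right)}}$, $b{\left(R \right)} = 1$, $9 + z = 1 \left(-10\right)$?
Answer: $779 + \sqrt{7} \approx 781.65$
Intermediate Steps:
$z = -19$ ($z = -9 + 1 \left(-10\right) = -9 - 10 = -19$)
$v{\left(G,W \right)} = \sqrt{1 + W}$ ($v{\left(G,W \right)} = \sqrt{W + 1} = \sqrt{1 + W}$)
$- 41 z + v{\left(2,6 \right)} = \left(-41\right) \left(-19\right) + \sqrt{1 + 6} = 779 + \sqrt{7}$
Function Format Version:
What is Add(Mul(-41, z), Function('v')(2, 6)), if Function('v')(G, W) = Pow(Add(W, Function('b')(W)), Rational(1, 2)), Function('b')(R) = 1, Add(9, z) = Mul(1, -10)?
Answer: Add(779, Pow(7, Rational(1, 2))) ≈ 781.65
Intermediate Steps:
z = -19 (z = Add(-9, Mul(1, -10)) = Add(-9, -10) = -19)
Function('v')(G, W) = Pow(Add(1, W), Rational(1, 2)) (Function('v')(G, W) = Pow(Add(W, 1), Rational(1, 2)) = Pow(Add(1, W), Rational(1, 2)))
Add(Mul(-41, z), Function('v')(2, 6)) = Add(Mul(-41, -19), Pow(Add(1, 6), Rational(1, 2))) = Add(779, Pow(7, Rational(1, 2)))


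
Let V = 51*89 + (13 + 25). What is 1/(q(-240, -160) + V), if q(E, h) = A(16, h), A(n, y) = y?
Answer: 1/4417 ≈ 0.00022640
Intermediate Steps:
q(E, h) = h
V = 4577 (V = 4539 + 38 = 4577)
1/(q(-240, -160) + V) = 1/(-160 + 4577) = 1/4417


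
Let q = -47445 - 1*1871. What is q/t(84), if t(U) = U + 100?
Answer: -12329/46 ≈ -268.02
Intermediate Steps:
q = -49316 (q = -47445 - 1871 = -49316)
t(U) = 100 + U
q/t(84) = -49316/(100 + 84) = -49316/184 = -49316*1/184 = -12329/46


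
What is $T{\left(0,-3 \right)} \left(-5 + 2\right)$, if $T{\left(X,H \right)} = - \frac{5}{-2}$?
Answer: $- \frac{15}{2} \approx -7.5$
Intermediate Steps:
$T{\left(X,H \right)} = \frac{5}{2}$ ($T{\left(X,H \right)} = \left(-5\right) \left(- \frac{1}{2}\right) = \frac{5}{2}$)
$T{\left(0,-3 \right)} \left(-5 + 2\right) = \frac{5 \left(-5 + 2\right)}{2} = \frac{5}{2} \left(-3\right) = - \frac{15}{2}$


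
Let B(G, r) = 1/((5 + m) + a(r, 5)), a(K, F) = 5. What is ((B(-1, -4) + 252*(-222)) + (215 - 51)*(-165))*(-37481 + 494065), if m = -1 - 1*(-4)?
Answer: -492677421784/13 ≈ -3.7898e+10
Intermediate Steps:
m = 3 (m = -1 + 4 = 3)
B(G, r) = 1/13 (B(G, r) = 1/((5 + 3) + 5) = 1/(8 + 5) = 1/13)
((B(-1, -4) + 252*(-222)) + (215 - 51)*(-165))*(-37481 + 494065) = ((1/13 + 252*(-222)) + (215 - 51)*(-165))*(-37481 + 494065) = ((1/13 - 55944) + 164*(-165))*456584 = (-727271/13 - 27060)*456584 = -1079051/13*456584 = -492677421784/13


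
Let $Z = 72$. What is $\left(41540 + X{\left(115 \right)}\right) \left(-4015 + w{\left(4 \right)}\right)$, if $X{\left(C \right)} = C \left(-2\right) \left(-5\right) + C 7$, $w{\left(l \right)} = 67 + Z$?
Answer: $-168586620$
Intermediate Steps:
$w{\left(l \right)} = 139$ ($w{\left(l \right)} = 67 + 72 = 139$)
$X{\left(C \right)} = 17 C$ ($X{\left(C \right)} = - 2 C \left(-5\right) + 7 C = 10 C + 7 C = 17 C$)
$\left(41540 + X{\left(115 \right)}\right) \left(-4015 + w{\left(4 \right)}\right) = \left(41540 + 17 \cdot 115\right) \left(-4015 + 139\right) = \left(41540 + 1955\right) \left(-3876\right) = 43495 \left(-3876\right) = -168586620$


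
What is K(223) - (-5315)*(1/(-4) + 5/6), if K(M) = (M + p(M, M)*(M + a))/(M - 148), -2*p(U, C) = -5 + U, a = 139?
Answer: 154637/60 ≈ 2577.3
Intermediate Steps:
p(U, C) = 5/2 - U/2 (p(U, C) = -(-5 + U)/2 = 5/2 - U/2)
K(M) = (M + (139 + M)*(5/2 - M/2))/(-148 + M) (K(M) = (M + (5/2 - M/2)*(M + 139))/(M - 148) = (M + (5/2 - M/2)*(139 + M))/(-148 + M) = (M + (139 + M)*(5/2 - M/2))/(-148 + M))
K(223) - (-5315)*(1/(-4) + 5/6) = (695 - 1*223**2 - 132*223)/(2*(-148 + 223)) - (-5315)*(1/(-4) + 5/6) = (1/2)*(695 - 1*49729 - 29436)/75 - (-5315)*(1*(-1/4) + 5*(1/6)) = (1/2)*(1/75)*(695 - 49729 - 29436) - (-5315)*(-1/4 + 5/6) = (1/2)*(1/75)*(-78470) - (-5315)*7/12 = -7847/15 - 1*(-37205/12) = -7847/15 + 37205/12 = 154637/60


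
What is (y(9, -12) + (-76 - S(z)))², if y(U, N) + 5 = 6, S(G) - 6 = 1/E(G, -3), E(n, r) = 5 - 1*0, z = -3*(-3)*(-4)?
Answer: 164836/25 ≈ 6593.4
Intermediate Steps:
z = -36 (z = 9*(-4) = -36)
E(n, r) = 5 (E(n, r) = 5 + 0 = 5)
S(G) = 31/5 (S(G) = 6 + 1/5 = 6 + ⅕ = 31/5)
y(U, N) = 1 (y(U, N) = -5 + 6 = 1)
(y(9, -12) + (-76 - S(z)))² = (1 + (-76 - 1*31/5))² = (1 + (-76 - 31/5))² = (1 - 411/5)² = (-406/5)² = 164836/25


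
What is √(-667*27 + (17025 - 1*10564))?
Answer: 2*I*√2887 ≈ 107.46*I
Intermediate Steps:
√(-667*27 + (17025 - 1*10564)) = √(-18009 + (17025 - 10564)) = √(-18009 + 6461) = √(-11548) = 2*I*√2887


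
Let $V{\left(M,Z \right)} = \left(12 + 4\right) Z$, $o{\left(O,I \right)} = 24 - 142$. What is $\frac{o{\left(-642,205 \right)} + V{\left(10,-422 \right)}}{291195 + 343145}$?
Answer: $- \frac{687}{63434} \approx -0.01083$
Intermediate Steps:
$o{\left(O,I \right)} = -118$ ($o{\left(O,I \right)} = 24 - 142 = -118$)
$V{\left(M,Z \right)} = 16 Z$
$\frac{o{\left(-642,205 \right)} + V{\left(10,-422 \right)}}{291195 + 343145} = \frac{-118 + 16 \left(-422\right)}{291195 + 343145} = \frac{-118 - 6752}{634340} = \left(-6870\right) \frac{1}{634340} = - \frac{687}{63434}$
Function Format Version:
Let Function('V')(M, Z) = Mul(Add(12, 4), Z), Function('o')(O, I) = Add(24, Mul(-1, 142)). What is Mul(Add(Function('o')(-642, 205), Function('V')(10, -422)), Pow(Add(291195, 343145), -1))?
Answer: Rational(-687, 63434) ≈ -0.010830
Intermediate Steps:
Function('o')(O, I) = -118 (Function('o')(O, I) = Add(24, -142) = -118)
Function('V')(M, Z) = Mul(16, Z)
Mul(Add(Function('o')(-642, 205), Function('V')(10, -422)), Pow(Add(291195, 343145), -1)) = Mul(Add(-118, Mul(16, -422)), Pow(Add(291195, 343145), -1)) = Mul(Add(-118, -6752), Pow(634340, -1)) = Mul(-6870, Rational(1, 634340)) = Rational(-687, 63434)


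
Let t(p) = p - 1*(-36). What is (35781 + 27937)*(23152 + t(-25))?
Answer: 1475900034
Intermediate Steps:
t(p) = 36 + p (t(p) = p + 36 = 36 + p)
(35781 + 27937)*(23152 + t(-25)) = (35781 + 27937)*(23152 + (36 - 25)) = 63718*(23152 + 11) = 63718*23163 = 1475900034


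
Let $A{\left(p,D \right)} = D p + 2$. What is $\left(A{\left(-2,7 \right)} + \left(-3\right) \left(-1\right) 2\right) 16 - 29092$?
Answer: $-29188$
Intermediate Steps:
$A{\left(p,D \right)} = 2 + D p$
$\left(A{\left(-2,7 \right)} + \left(-3\right) \left(-1\right) 2\right) 16 - 29092 = \left(\left(2 + 7 \left(-2\right)\right) + \left(-3\right) \left(-1\right) 2\right) 16 - 29092 = \left(\left(2 - 14\right) + 3 \cdot 2\right) 16 - 29092 = \left(-12 + 6\right) 16 - 29092 = \left(-6\right) 16 - 29092 = -96 - 29092 = -29188$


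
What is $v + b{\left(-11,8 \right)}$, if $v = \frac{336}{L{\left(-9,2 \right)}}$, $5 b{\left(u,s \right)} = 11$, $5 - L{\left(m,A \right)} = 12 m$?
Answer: $\frac{2923}{565} \approx 5.1735$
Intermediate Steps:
$L{\left(m,A \right)} = 5 - 12 m$
$b{\left(u,s \right)} = \frac{11}{5}$ ($b{\left(u,s \right)} = \frac{1}{5} \cdot 11 = \frac{11}{5}$)
$v = \frac{336}{113}$ ($v = \frac{336}{5 - -108} = \frac{336}{5 + 108} = \frac{336}{113} \approx 2.9734$)
$v + b{\left(-11,8 \right)} = \frac{336}{113} + \frac{11}{5} = \frac{2923}{565}$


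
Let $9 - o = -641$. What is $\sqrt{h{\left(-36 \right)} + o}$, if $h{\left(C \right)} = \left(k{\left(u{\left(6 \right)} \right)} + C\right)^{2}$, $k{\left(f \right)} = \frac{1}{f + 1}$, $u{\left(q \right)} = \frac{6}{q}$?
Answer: $\frac{3 \sqrt{849}}{2} \approx 43.706$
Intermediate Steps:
$k{\left(f \right)} = \frac{1}{1 + f}$
$h{\left(C \right)} = \left(\frac{1}{2} + C\right)^{2}$ ($h{\left(C \right)} = \left(\frac{1}{1 + \frac{6}{6}} + C\right)^{2} = \left(\frac{1}{1 + 6 \cdot \frac{1}{6}} + C\right)^{2} = \left(\frac{1}{1 + 1} + C\right)^{2} = \left(\frac{1}{2} + C\right)^{2}$)
$o = 650$ ($o = 9 - -641 = 9 + 641 = 650$)
$\sqrt{h{\left(-36 \right)} + o} = \sqrt{\frac{\left(1 + 2 \left(-36\right)\right)^{2}}{4} + 650} = \sqrt{\frac{\left(1 - 72\right)^{2}}{4} + 650} = \sqrt{\frac{\left(-71\right)^{2}}{4} + 650} = \sqrt{\frac{1}{4} \cdot 5041 + 650} = \sqrt{\frac{5041}{4} + 650} = \sqrt{\frac{7641}{4}} = \frac{3 \sqrt{849}}{2}$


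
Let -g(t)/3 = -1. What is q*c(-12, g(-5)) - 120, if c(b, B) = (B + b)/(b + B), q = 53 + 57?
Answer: -10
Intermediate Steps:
q = 110
g(t) = 3 (g(t) = -3*(-1) = 3)
c(b, B) = 1 (c(b, B) = (B + b)/(B + b) = 1)
q*c(-12, g(-5)) - 120 = 110*1 - 120 = 110 - 120 = -10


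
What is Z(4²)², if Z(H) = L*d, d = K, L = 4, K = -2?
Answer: 64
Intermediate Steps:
d = -2
Z(H) = -8 (Z(H) = 4*(-2) = -8)
Z(4²)² = (-8)² = 64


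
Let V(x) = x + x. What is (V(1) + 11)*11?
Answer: 143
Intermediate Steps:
V(x) = 2*x
(V(1) + 11)*11 = (2*1 + 11)*11 = (2 + 11)*11 = 13*11 = 143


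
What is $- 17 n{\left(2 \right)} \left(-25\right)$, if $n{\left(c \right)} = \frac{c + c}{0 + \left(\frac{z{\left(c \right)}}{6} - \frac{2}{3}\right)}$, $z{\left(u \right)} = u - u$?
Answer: $-2550$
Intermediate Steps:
$z{\left(u \right)} = 0$
$n{\left(c \right)} = - 3 c$ ($n{\left(c \right)} = \frac{c + c}{0 + \left(\frac{0}{6} - \frac{2}{3}\right)} = \frac{2 c}{0 + \left(0 \cdot \frac{1}{6} - \frac{2}{3}\right)} = \frac{2 c}{0 + \left(0 - \frac{2}{3}\right)} = \frac{2 c}{0 - \frac{2}{3}} = \frac{2 c}{- \frac{2}{3}} = 2 c \left(- \frac{3}{2}\right) = - 3 c$)
$- 17 n{\left(2 \right)} \left(-25\right) = - 17 \left(\left(-3\right) 2\right) \left(-25\right) = \left(-17\right) \left(-6\right) \left(-25\right) = 102 \left(-25\right) = -2550$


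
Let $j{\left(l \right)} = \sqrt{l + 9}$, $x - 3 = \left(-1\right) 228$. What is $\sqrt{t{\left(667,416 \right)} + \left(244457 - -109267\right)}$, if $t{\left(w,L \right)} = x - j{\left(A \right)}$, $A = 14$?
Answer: $\sqrt{353499 - \sqrt{23}} \approx 594.55$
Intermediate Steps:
$x = -225$ ($x = 3 - 228 = -225$)
$j{\left(l \right)} = \sqrt{9 + l}$
$t{\left(w,L \right)} = -225 - \sqrt{23}$ ($t{\left(w,L \right)} = -225 - \sqrt{9 + 14} = -225 - \sqrt{23}$)
$\sqrt{t{\left(667,416 \right)} + \left(244457 - -109267\right)} = \sqrt{\left(-225 - \sqrt{23}\right) + \left(244457 - -109267\right)} = \sqrt{\left(-225 - \sqrt{23}\right) + \left(244457 + 109267\right)} = \sqrt{\left(-225 - \sqrt{23}\right) + 353724} = \sqrt{353499 - \sqrt{23}}$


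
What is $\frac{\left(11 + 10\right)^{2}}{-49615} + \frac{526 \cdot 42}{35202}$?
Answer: $\frac{180095083}{291091205} \approx 0.61869$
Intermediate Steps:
$\frac{\left(11 + 10\right)^{2}}{-49615} + \frac{526 \cdot 42}{35202} = 21^{2} \left(- \frac{1}{49615}\right) + 22092 \cdot \frac{1}{35202} = 441 \left(- \frac{1}{49615}\right) + \frac{3682}{5867} = - \frac{441}{49615} + \frac{3682}{5867} = \frac{180095083}{291091205}$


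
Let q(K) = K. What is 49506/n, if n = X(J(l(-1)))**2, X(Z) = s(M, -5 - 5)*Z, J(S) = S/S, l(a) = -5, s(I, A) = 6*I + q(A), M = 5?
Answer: 24753/200 ≈ 123.77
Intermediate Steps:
s(I, A) = A + 6*I (s(I, A) = 6*I + A = A + 6*I)
J(S) = 1
X(Z) = 20*Z (X(Z) = ((-5 - 5) + 6*5)*Z = (-10 + 30)*Z = 20*Z)
n = 400 (n = (20*1)**2 = 20**2 = 400)
49506/n = 49506/400 = 49506*(1/400) = 24753/200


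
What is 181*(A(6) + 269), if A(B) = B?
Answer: 49775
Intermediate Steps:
181*(A(6) + 269) = 181*(6 + 269) = 181*275 = 49775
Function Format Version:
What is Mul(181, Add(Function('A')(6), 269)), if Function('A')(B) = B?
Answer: 49775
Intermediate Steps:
Mul(181, Add(Function('A')(6), 269)) = Mul(181, Add(6, 269)) = Mul(181, 275) = 49775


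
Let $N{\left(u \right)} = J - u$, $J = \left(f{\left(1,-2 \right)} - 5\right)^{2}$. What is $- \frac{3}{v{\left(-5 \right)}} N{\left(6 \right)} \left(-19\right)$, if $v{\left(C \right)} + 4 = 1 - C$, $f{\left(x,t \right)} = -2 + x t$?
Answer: $\frac{4275}{2} \approx 2137.5$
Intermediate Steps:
$f{\left(x,t \right)} = -2 + t x$
$v{\left(C \right)} = -3 - C$ ($v{\left(C \right)} = -4 - \left(-1 + C\right) = -3 - C$)
$J = 81$ ($J = \left(\left(-2 - 2\right) - 5\right)^{2} = \left(-4 - 5\right)^{2} = \left(-9\right)^{2} = 81$)
$N{\left(u \right)} = 81 - u$
$- \frac{3}{v{\left(-5 \right)}} N{\left(6 \right)} \left(-19\right) = - \frac{3}{-3 - -5} \left(81 - 6\right) \left(-19\right) = - \frac{3}{-3 + 5} \left(81 - 6\right) \left(-19\right) = - \frac{3}{2} \cdot 75 \left(-19\right) = \left(-3\right) \frac{1}{2} \cdot 75 \left(-19\right) = \left(- \frac{3}{2}\right) 75 \left(-19\right) = \left(- \frac{225}{2}\right) \left(-19\right) = \frac{4275}{2}$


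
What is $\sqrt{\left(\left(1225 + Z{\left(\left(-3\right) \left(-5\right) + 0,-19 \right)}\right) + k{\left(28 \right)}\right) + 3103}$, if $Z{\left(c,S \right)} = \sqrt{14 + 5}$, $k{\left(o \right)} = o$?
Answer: $\sqrt{4356 + \sqrt{19}} \approx 66.033$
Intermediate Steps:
$Z{\left(c,S \right)} = \sqrt{19}$
$\sqrt{\left(\left(1225 + Z{\left(\left(-3\right) \left(-5\right) + 0,-19 \right)}\right) + k{\left(28 \right)}\right) + 3103} = \sqrt{\left(\left(1225 + \sqrt{19}\right) + 28\right) + 3103} = \sqrt{\left(1253 + \sqrt{19}\right) + 3103} = \sqrt{4356 + \sqrt{19}}$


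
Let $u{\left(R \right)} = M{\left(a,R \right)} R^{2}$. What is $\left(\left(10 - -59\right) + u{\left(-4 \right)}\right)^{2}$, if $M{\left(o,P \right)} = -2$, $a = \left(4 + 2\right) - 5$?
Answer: $1369$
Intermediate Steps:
$a = 1$ ($a = 6 - 5 = 1$)
$u{\left(R \right)} = - 2 R^{2}$
$\left(\left(10 - -59\right) + u{\left(-4 \right)}\right)^{2} = \left(\left(10 - -59\right) - 2 \left(-4\right)^{2}\right)^{2} = \left(\left(10 + 59\right) - 32\right)^{2} = \left(69 - 32\right)^{2} = 37^{2} = 1369$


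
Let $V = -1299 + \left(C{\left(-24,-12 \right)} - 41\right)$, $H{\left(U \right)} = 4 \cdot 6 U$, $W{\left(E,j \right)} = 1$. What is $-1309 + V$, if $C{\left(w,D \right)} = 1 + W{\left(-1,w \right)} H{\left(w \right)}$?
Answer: $-3224$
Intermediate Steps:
$H{\left(U \right)} = 24 U$
$C{\left(w,D \right)} = 1 + 24 w$ ($C{\left(w,D \right)} = 1 + 1 \cdot 24 w = 1 + 24 w$)
$V = -1915$ ($V = -1299 + \left(\left(1 + 24 \left(-24\right)\right) - 41\right) = -1299 + \left(\left(1 - 576\right) - 41\right) = -1299 - 616 = -1915$)
$-1309 + V = -1309 - 1915 = -3224$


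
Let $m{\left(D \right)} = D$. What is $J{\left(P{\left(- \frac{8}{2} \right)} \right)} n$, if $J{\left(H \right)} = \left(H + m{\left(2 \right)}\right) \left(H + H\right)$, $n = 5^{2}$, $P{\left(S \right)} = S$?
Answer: $400$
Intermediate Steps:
$n = 25$
$J{\left(H \right)} = 2 H \left(2 + H\right)$ ($J{\left(H \right)} = \left(H + 2\right) \left(H + H\right) = \left(2 + H\right) 2 H = 2 H \left(2 + H\right)$)
$J{\left(P{\left(- \frac{8}{2} \right)} \right)} n = 2 \left(- \frac{8}{2}\right) \left(2 - \frac{8}{2}\right) 25 = 2 \left(\left(-8\right) \frac{1}{2}\right) \left(2 - 4\right) 25 = 2 \left(-4\right) \left(2 - 4\right) 25 = 2 \left(-4\right) \left(-2\right) 25 = 16 \cdot 25 = 400$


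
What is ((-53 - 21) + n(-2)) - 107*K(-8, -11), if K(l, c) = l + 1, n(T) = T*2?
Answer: 671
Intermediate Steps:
n(T) = 2*T
K(l, c) = 1 + l
((-53 - 21) + n(-2)) - 107*K(-8, -11) = ((-53 - 21) + 2*(-2)) - 107*(1 - 8) = (-74 - 4) - 107*(-7) = -78 + 749 = 671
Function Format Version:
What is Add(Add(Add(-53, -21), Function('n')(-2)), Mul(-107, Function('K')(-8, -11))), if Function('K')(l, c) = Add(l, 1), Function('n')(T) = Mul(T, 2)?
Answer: 671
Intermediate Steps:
Function('n')(T) = Mul(2, T)
Function('K')(l, c) = Add(1, l)
Add(Add(Add(-53, -21), Function('n')(-2)), Mul(-107, Function('K')(-8, -11))) = Add(Add(Add(-53, -21), Mul(2, -2)), Mul(-107, Add(1, -8))) = Add(Add(-74, -4), Mul(-107, -7)) = Add(-78, 749) = 671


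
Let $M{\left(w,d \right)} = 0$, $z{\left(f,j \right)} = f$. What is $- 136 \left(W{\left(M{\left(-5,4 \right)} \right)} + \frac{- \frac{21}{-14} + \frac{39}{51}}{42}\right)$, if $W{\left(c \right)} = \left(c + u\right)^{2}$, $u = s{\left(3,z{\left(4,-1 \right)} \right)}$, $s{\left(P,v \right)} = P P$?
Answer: $- \frac{33070}{3} \approx -11023.0$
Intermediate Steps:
$s{\left(P,v \right)} = P^{2}$
$u = 9$ ($u = 3^{2} = 9$)
$W{\left(c \right)} = \left(9 + c\right)^{2}$ ($W{\left(c \right)} = \left(c + 9\right)^{2} = \left(9 + c\right)^{2}$)
$- 136 \left(W{\left(M{\left(-5,4 \right)} \right)} + \frac{- \frac{21}{-14} + \frac{39}{51}}{42}\right) = - 136 \left(\left(9 + 0\right)^{2} + \frac{- \frac{21}{-14} + \frac{39}{51}}{42}\right) = - 136 \left(9^{2} + \left(\left(-21\right) \left(- \frac{1}{14}\right) + 39 \cdot \frac{1}{51}\right) \frac{1}{42}\right) = - 136 \left(81 + \left(\frac{3}{2} + \frac{13}{17}\right) \frac{1}{42}\right) = - 136 \left(81 + \frac{77}{34} \cdot \frac{1}{42}\right) = - 136 \left(81 + \frac{11}{204}\right) = \left(-136\right) \frac{16535}{204} = - \frac{33070}{3}$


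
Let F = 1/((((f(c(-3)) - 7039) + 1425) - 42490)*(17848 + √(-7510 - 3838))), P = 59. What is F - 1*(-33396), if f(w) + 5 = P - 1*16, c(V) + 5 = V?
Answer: 63920039253037453/1914002852229 + I*√2837/7656011408916 ≈ 33396.0 + 6.9571e-12*I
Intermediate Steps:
c(V) = -5 + V
f(w) = 38 (f(w) = -5 + (59 - 1*16) = -5 + (59 - 16) = -5 + 43 = 38)
F = -1/(48066*(17848 + 2*I*√2837)) (F = 1/((((38 - 7039) + 1425) - 42490)*(17848 + √(-7510 - 3838))) = 1/(((-7001 + 1425) - 42490)*(17848 + √(-11348))) = 1/((-5576 - 42490)*(17848 + 2*I*√2837)) = 1/((-48066)*(17848 + 2*I*√2837)) = -1/(48066*(17848 + 2*I*√2837)) ≈ -1.1656e-9 + 6.9571e-12*I)
F - 1*(-33396) = (-2231/1914002852229 + I*√2837/7656011408916) - 1*(-33396) = (-2231/1914002852229 + I*√2837/7656011408916) + 33396 = 63920039253037453/1914002852229 + I*√2837/7656011408916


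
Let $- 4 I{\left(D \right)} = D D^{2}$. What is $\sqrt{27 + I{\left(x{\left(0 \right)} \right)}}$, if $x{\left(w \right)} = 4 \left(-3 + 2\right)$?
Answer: $\sqrt{43} \approx 6.5574$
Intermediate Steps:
$x{\left(w \right)} = -4$ ($x{\left(w \right)} = 4 \left(-1\right) = -4$)
$I{\left(D \right)} = - \frac{D^{3}}{4}$ ($I{\left(D \right)} = - \frac{D D^{2}}{4} = - \frac{D^{3}}{4}$)
$\sqrt{27 + I{\left(x{\left(0 \right)} \right)}} = \sqrt{27 - \frac{\left(-4\right)^{3}}{4}} = \sqrt{27 - -16} = \sqrt{27 + 16} = \sqrt{43}$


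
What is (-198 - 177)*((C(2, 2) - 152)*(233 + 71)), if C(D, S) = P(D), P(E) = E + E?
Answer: 16872000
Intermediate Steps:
P(E) = 2*E
C(D, S) = 2*D
(-198 - 177)*((C(2, 2) - 152)*(233 + 71)) = (-198 - 177)*((2*2 - 152)*(233 + 71)) = -375*(4 - 152)*304 = -(-55500)*304 = -375*(-44992) = 16872000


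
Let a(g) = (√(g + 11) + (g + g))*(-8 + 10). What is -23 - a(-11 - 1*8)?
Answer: 53 - 4*I*√2 ≈ 53.0 - 5.6569*I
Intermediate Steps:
a(g) = 2*√(11 + g) + 4*g (a(g) = (√(11 + g) + 2*g)*2 = 2*√(11 + g) + 4*g)
-23 - a(-11 - 1*8) = -23 - (2*√(11 + (-11 - 1*8)) + 4*(-11 - 1*8)) = -23 - (2*√(11 + (-11 - 8)) + 4*(-11 - 8)) = -23 - (2*√(11 - 19) + 4*(-19)) = -23 - (2*√(-8) - 76) = -23 - (2*(2*I*√2) - 76) = -23 - (4*I*√2 - 76) = -23 - (-76 + 4*I*√2) = -23 + (76 - 4*I*√2) = 53 - 4*I*√2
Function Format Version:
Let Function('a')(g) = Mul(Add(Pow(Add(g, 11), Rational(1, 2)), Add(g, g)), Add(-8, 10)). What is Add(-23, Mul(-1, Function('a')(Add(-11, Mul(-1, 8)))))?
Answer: Add(53, Mul(-4, I, Pow(2, Rational(1, 2)))) ≈ Add(53.000, Mul(-5.6569, I))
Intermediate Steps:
Function('a')(g) = Add(Mul(2, Pow(Add(11, g), Rational(1, 2))), Mul(4, g)) (Function('a')(g) = Mul(Add(Pow(Add(11, g), Rational(1, 2)), Mul(2, g)), 2) = Add(Mul(2, Pow(Add(11, g), Rational(1, 2))), Mul(4, g)))
Add(-23, Mul(-1, Function('a')(Add(-11, Mul(-1, 8))))) = Add(-23, Mul(-1, Add(Mul(2, Pow(Add(11, Add(-11, Mul(-1, 8))), Rational(1, 2))), Mul(4, Add(-11, Mul(-1, 8)))))) = Add(-23, Mul(-1, Add(Mul(2, Pow(Add(11, Add(-11, -8)), Rational(1, 2))), Mul(4, Add(-11, -8))))) = Add(-23, Mul(-1, Add(Mul(2, Pow(Add(11, -19), Rational(1, 2))), Mul(4, -19)))) = Add(-23, Mul(-1, Add(Mul(2, Pow(-8, Rational(1, 2))), -76))) = Add(-23, Mul(-1, Add(Mul(2, Mul(2, I, Pow(2, Rational(1, 2)))), -76))) = Add(-23, Mul(-1, Add(Mul(4, I, Pow(2, Rational(1, 2))), -76))) = Add(-23, Mul(-1, Add(-76, Mul(4, I, Pow(2, Rational(1, 2)))))) = Add(-23, Add(76, Mul(-4, I, Pow(2, Rational(1, 2))))) = Add(53, Mul(-4, I, Pow(2, Rational(1, 2))))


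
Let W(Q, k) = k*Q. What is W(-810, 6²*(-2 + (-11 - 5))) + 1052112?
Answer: 1576992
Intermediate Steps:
W(Q, k) = Q*k
W(-810, 6²*(-2 + (-11 - 5))) + 1052112 = -810*6²*(-2 + (-11 - 5)) + 1052112 = -29160*(-2 - 16) + 1052112 = -29160*(-18) + 1052112 = -810*(-648) + 1052112 = 524880 + 1052112 = 1576992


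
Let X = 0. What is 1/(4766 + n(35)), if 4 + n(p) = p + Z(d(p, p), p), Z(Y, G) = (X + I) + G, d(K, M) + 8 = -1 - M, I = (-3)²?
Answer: 1/4841 ≈ 0.00020657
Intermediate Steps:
I = 9
d(K, M) = -9 - M (d(K, M) = -8 + (-1 - M) = -9 - M)
Z(Y, G) = 9 + G (Z(Y, G) = (0 + 9) + G = 9 + G)
n(p) = 5 + 2*p (n(p) = -4 + (p + (9 + p)) = -4 + (9 + 2*p) = 5 + 2*p)
1/(4766 + n(35)) = 1/(4766 + (5 + 2*35)) = 1/(4766 + (5 + 70)) = 1/(4766 + 75) = 1/4841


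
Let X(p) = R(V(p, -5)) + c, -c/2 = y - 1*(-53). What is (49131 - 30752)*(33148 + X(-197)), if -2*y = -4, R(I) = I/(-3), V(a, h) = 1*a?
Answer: 1825236869/3 ≈ 6.0841e+8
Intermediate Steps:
V(a, h) = a
R(I) = -I/3 (R(I) = I*(-1/3) = -I/3)
y = 2 (y = -1/2*(-4) = 2)
c = -110 (c = -2*(2 - 1*(-53)) = -2*(2 + 53) = -2*55 = -110)
X(p) = -110 - p/3 (X(p) = -p/3 - 110 = -110 - p/3)
(49131 - 30752)*(33148 + X(-197)) = (49131 - 30752)*(33148 + (-110 - 1/3*(-197))) = 18379*(33148 + (-110 + 197/3)) = 18379*(33148 - 133/3) = 18379*(99311/3) = 1825236869/3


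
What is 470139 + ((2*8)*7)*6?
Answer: 470811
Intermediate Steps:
470139 + ((2*8)*7)*6 = 470139 + (16*7)*6 = 470139 + 112*6 = 470139 + 672 = 470811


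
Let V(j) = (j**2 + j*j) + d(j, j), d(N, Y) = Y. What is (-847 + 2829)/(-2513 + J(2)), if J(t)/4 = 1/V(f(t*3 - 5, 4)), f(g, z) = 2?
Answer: -9910/12563 ≈ -0.78882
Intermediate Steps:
V(j) = j + 2*j**2 (V(j) = (j**2 + j*j) + j = (j**2 + j**2) + j = 2*j**2 + j = j + 2*j**2)
J(t) = 2/5 (J(t) = 4/((2*(1 + 2*2))) = 4/((2*(1 + 4))) = 4/((2*5)) = 4/10 = 4*(1/10) = 2/5)
(-847 + 2829)/(-2513 + J(2)) = (-847 + 2829)/(-2513 + 2/5) = 1982/(-12563/5) = 1982*(-5/12563) = -9910/12563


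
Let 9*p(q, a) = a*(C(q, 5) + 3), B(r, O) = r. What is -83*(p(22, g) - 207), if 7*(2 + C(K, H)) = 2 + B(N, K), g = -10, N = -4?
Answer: 1086553/63 ≈ 17247.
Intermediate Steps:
C(K, H) = -16/7 (C(K, H) = -2 + (2 - 4)/7 = -2 + (1/7)*(-2) = -2 - 2/7 = -16/7)
p(q, a) = 5*a/63 (p(q, a) = (a*(-16/7 + 3))/9 = (a*(5/7))/9 = (5*a/7)/9 = 5*a/63)
-83*(p(22, g) - 207) = -83*((5/63)*(-10) - 207) = -83*(-50/63 - 207) = -83*(-13091/63) = 1086553/63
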